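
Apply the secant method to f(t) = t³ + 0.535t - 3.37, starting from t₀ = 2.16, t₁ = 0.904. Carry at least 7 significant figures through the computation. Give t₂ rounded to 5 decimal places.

1.17344

f(t_0) = 7.863296, f(t_1) = -2.147597
t_2 = 0.904000 - (-2.147597)·(0.904000 - 2.160000)/(-2.147597 - (7.863296)) = 1.173445; f(t_2) = -1.126406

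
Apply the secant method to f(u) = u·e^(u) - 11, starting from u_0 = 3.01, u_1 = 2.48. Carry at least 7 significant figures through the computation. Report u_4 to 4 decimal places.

1.8342

f(u_0) = 50.065074, f(u_1) = 18.614336
u_2 = 2.480000 - (18.614336)·(2.480000 - 3.010000)/(18.614336 - (50.065074)) = 2.166316; f(u_2) = 7.903438
u_3 = 2.166316 - (7.903438)·(2.166316 - 2.480000)/(7.903438 - (18.614336)) = 1.934852; f(u_3) = 2.395022
u_4 = 1.934852 - (2.395022)·(1.934852 - 2.166316)/(2.395022 - (7.903438)) = 1.834213; f(u_4) = 0.482557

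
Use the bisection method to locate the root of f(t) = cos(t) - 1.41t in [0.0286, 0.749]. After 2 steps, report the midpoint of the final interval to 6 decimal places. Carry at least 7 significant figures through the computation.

0.658950

f(0.028600) = 0.959265, f(0.749000) = -0.323720 (opposite signs)
step 1: m = 0.388800, f(m) = 0.377157 > 0 → root in [0.388800, 0.749000]
step 2: m = 0.568900, f(m) = 0.040345 > 0 → root in [0.568900, 0.749000]
Midpoint of [0.568900, 0.749000] = 0.658950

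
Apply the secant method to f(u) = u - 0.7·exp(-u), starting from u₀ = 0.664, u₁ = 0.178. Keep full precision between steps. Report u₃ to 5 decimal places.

0.44787

Secant update: u_(k+1) = u_k − f(u_k)·(u_k − u_(k-1))/(f(u_k) − f(u_(k-1))).
f(u_0) = 0.303648, f(u_1) = -0.407860
u_2 = 0.178000 - (-0.407860)·(0.178000 - 0.664000)/(-0.407860 - (0.303648)) = 0.456591; f(u_2) = 0.013184
u_3 = 0.456591 - (0.013184)·(0.456591 - 0.178000)/(0.013184 - (-0.407860)) = 0.447868; f(u_3) = 0.000576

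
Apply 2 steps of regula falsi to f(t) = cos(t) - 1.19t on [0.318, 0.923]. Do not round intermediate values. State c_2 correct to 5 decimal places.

0.66152

f(0.318000) = 0.571443, f(0.923000) = -0.494939
step 1: c = 0.642202, f(c) = 0.036559 > 0 → new bracket [0.642202, 0.923000]
step 2: c = 0.661516, f(c) = 0.001857 > 0 → new bracket [0.661516, 0.923000]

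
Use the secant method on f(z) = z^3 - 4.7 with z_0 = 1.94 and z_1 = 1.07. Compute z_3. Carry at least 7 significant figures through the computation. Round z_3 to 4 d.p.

1.7282

Secant update: z_(k+1) = z_k − f(z_k)·(z_k − z_(k-1))/(f(z_k) − f(z_(k-1))).
f(z_0) = 2.601384, f(z_1) = -3.474957
z_2 = 1.070000 - (-3.474957)·(1.070000 - 1.940000)/(-3.474957 - (2.601384)) = 1.567538; f(z_2) = -0.848282
z_3 = 1.567538 - (-0.848282)·(1.567538 - 1.070000)/(-0.848282 - (-3.474957)) = 1.728218; f(z_3) = 0.461731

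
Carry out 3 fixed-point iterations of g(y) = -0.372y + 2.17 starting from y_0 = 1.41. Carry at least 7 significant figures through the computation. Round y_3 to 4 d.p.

y_1 = g(1.410000) = 1.645480
y_2 = g(1.645480) = 1.557881
y_3 = g(1.557881) = 1.590468

1.5905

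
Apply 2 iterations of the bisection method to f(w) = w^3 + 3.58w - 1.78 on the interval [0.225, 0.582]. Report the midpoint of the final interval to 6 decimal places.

0.448125

f(0.225000) = -0.963109, f(0.582000) = 0.500697 (opposite signs)
step 1: m = 0.403500, f(m) = -0.269775 < 0 → root in [0.403500, 0.582000]
step 2: m = 0.492750, f(m) = 0.103686 > 0 → root in [0.403500, 0.492750]
Midpoint of [0.403500, 0.492750] = 0.448125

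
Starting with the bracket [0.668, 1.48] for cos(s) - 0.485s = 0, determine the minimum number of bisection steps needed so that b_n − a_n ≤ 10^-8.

27

Initial width b − a = 1.48 − 0.668 = 0.812000.
After n steps the width is (b−a)/2^n; need (b−a)/2^n ≤ 10^-8.
So n ≥ log₂(0.812000/10^-8) = log₂(81200000.0000) ≈ 26.2750.
Hence n = 27.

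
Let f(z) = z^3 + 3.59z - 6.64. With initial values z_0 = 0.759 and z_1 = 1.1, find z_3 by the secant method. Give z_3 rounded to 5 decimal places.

1.27020

f(z_0) = -3.477945, f(z_1) = -1.360000
z_2 = 1.100000 - (-1.360000)·(1.100000 - 0.759000)/(-1.360000 - (-3.477945)) = 1.318967; f(z_2) = 0.389664
z_3 = 1.318967 - (0.389664)·(1.318967 - 1.100000)/(0.389664 - (-1.360000)) = 1.270201; f(z_3) = -0.030620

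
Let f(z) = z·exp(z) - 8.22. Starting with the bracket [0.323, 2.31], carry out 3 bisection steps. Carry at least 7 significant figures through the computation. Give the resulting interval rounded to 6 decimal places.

f(0.323000) = -7.773851, f(2.310000) = 15.051921 (opposite signs)
step 1: m = 1.316500, f(m) = -3.309004 < 0 → root in [1.316500, 2.310000]
step 2: m = 1.813250, f(m) = 2.895837 > 0 → root in [1.316500, 1.813250]
step 3: m = 1.564875, f(m) = -0.736647 < 0 → root in [1.564875, 1.813250]

[1.564875, 1.813250]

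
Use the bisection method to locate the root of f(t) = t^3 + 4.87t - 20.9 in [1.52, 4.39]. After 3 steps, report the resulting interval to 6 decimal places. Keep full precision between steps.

f(1.520000) = -9.985792, f(4.390000) = 85.083819 (opposite signs)
step 1: m = 2.955000, f(m) = 19.293984 > 0 → root in [1.520000, 2.955000]
step 2: m = 2.237500, f(m) = 1.198459 > 0 → root in [1.520000, 2.237500]
step 3: m = 1.878750, f(m) = -5.119061 < 0 → root in [1.878750, 2.237500]

[1.878750, 2.237500]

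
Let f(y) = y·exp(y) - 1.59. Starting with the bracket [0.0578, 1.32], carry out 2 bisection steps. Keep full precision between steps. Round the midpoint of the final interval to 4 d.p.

0.8467

f(0.057800) = -1.528761, f(1.320000) = 3.351316 (opposite signs)
step 1: m = 0.688900, f(m) = -0.218039 < 0 → root in [0.688900, 1.320000]
step 2: m = 1.004450, f(m) = 1.152555 > 0 → root in [0.688900, 1.004450]
Midpoint of [0.688900, 1.004450] = 0.846675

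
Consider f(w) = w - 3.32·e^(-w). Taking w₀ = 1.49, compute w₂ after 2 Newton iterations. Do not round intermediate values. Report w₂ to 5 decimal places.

1.10208

f'(w) = 1 + 3.32·e^(-w)
w_0 = 1.490000: f = 0.741763, f' = 1.748237 → w_1 = 1.490000 - (0.741763)/(1.748237) = 1.065708
w_1 = 1.065708: f = -0.077978, f' = 2.143686 → w_2 = 1.065708 - (-0.077978)/(2.143686) = 1.102084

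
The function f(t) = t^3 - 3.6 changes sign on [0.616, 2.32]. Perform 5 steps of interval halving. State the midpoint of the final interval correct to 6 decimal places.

1.547875

f(0.616000) = -3.366255, f(2.320000) = 8.887168 (opposite signs)
step 1: m = 1.468000, f(m) = -0.436425 < 0 → root in [1.468000, 2.320000]
step 2: m = 1.894000, f(m) = 3.194225 > 0 → root in [1.468000, 1.894000]
step 3: m = 1.681000, f(m) = 1.150104 > 0 → root in [1.468000, 1.681000]
step 4: m = 1.574500, f(m) = 0.303265 > 0 → root in [1.468000, 1.574500]
step 5: m = 1.521250, f(m) = -0.079521 < 0 → root in [1.521250, 1.574500]
Midpoint of [1.521250, 1.574500] = 1.547875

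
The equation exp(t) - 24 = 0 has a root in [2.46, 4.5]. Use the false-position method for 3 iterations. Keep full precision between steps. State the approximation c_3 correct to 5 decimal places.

3.06434

False-position update: c = (a·f(b) − b·f(a))/(f(b) − f(a)); replace the endpoint whose sign matches f(c).
f(2.460000) = -12.295188, f(4.500000) = 66.017131
step 1: c = 2.780284, f(c) = -7.876400 < 0 → new bracket [2.780284, 4.500000]
step 2: c = 2.963591, f(c) = -4.632612 < 0 → new bracket [2.963591, 4.500000]
step 3: c = 3.064335, f(c) = -2.579780 < 0 → new bracket [3.064335, 4.500000]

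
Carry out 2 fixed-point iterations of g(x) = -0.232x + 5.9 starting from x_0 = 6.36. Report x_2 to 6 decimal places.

x_1 = g(6.360000) = 4.424480
x_2 = g(4.424480) = 4.873521

4.873521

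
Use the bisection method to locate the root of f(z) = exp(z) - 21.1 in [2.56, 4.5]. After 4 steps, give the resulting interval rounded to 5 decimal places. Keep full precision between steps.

[3.04500, 3.16625]

f(2.560000) = -8.164183, f(4.500000) = 68.917131 (opposite signs)
step 1: m = 3.530000, f(m) = 13.023968 > 0 → root in [2.560000, 3.530000]
step 2: m = 3.045000, f(m) = -0.089969 < 0 → root in [3.045000, 3.530000]
step 3: m = 3.287500, f(m) = 5.675840 > 0 → root in [3.045000, 3.287500]
step 4: m = 3.166250, f(m) = 2.618373 > 0 → root in [3.045000, 3.166250]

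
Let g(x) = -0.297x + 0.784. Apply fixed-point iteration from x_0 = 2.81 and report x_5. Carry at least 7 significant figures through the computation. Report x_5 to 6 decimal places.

0.599375

x_1 = g(2.810000) = -0.050570
x_2 = g(-0.050570) = 0.799019
x_3 = g(0.799019) = 0.546691
x_4 = g(0.546691) = 0.621633
x_5 = g(0.621633) = 0.599375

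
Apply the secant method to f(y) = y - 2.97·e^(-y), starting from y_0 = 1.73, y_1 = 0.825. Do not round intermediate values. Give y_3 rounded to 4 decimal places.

f(y_0) = 1.203465, f(y_1) = -0.476558
y_2 = 0.825000 - (-0.476558)·(0.825000 - 1.730000)/(-0.476558 - (1.203465)) = 1.081714; f(y_2) = 0.074842
y_3 = 1.081714 - (0.074842)·(1.081714 - 0.825000)/(0.074842 - (-0.476558)) = 1.046870; f(y_3) = 0.004296

1.0469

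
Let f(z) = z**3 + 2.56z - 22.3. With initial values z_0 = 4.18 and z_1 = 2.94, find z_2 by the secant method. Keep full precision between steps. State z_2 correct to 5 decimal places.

2.68030

f(z_0) = 61.435432, f(z_1) = 10.638584
z_2 = 2.940000 - (10.638584)·(2.940000 - 4.180000)/(10.638584 - (61.435432)) = 2.680302; f(z_2) = 3.816911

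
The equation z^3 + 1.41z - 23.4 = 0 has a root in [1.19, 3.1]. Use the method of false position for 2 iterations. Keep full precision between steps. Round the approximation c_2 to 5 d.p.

f(1.190000) = -20.036941, f(3.100000) = 10.762000
step 1: c = 2.432593, f(c) = -5.575148 < 0 → new bracket [2.432593, 3.100000]
step 2: c = 2.660350, f(c) = -0.820386 < 0 → new bracket [2.660350, 3.100000]

2.66035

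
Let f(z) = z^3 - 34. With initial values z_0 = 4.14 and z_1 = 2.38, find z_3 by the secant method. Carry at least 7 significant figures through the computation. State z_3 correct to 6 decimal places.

f(z_0) = 36.957944, f(z_1) = -20.518728
z_2 = 2.380000 - (-20.518728)·(2.380000 - 4.140000)/(-20.518728 - (36.957944)) = 3.008306; f(z_2) = -6.775105
z_3 = 3.008306 - (-6.775105)·(3.008306 - 2.380000)/(-6.775105 - (-20.518728)) = 3.318039; f(z_3) = 2.529548

3.318039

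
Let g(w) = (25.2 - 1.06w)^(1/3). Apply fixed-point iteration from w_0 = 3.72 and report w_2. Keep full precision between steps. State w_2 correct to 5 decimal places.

w_1 = g(3.720000) = 2.770125
w_2 = g(2.770125) = 2.813189

2.81319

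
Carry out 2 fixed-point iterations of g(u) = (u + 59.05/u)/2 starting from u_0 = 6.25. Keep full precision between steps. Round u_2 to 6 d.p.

u_1 = g(6.250000) = 7.849000
u_2 = g(7.849000) = 7.686126

7.686126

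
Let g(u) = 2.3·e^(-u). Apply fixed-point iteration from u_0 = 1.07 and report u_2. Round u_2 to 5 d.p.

1.04497

u_1 = g(1.070000) = 0.788920
u_2 = g(0.788920) = 1.044971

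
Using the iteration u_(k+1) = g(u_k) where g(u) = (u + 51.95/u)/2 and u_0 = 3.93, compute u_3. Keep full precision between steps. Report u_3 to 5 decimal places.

u_1 = g(3.930000) = 8.574415
u_2 = g(8.574415) = 7.316569
u_3 = g(7.316569) = 7.208446

7.20845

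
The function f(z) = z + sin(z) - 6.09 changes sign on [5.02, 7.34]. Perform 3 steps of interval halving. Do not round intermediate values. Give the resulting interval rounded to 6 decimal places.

f(5.020000) = -2.023060, f(7.340000) = 2.120794 (opposite signs)
step 1: m = 6.180000, f(m) = -0.013002 < 0 → root in [6.180000, 7.340000]
step 2: m = 6.760000, f(m) = 1.128951 > 0 → root in [6.180000, 6.760000]
step 3: m = 6.470000, f(m) = 0.565730 > 0 → root in [6.180000, 6.470000]

[6.180000, 6.470000]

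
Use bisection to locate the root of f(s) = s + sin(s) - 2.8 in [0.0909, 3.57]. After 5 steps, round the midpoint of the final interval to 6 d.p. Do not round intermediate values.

f(0.090900) = -2.618325, f(3.570000) = 0.354577 (opposite signs)
step 1: m = 1.830450, f(m) = -0.003071 < 0 → root in [1.830450, 3.570000]
step 2: m = 2.700225, f(m) = 0.327401 > 0 → root in [1.830450, 2.700225]
step 3: m = 2.265337, f(m) = 0.233685 > 0 → root in [1.830450, 2.265337]
step 4: m = 2.047894, f(m) = 0.136225 > 0 → root in [1.830450, 2.047894]
step 5: m = 1.939172, f(m) = 0.072085 > 0 → root in [1.830450, 1.939172]
Midpoint of [1.830450, 1.939172] = 1.884811

1.884811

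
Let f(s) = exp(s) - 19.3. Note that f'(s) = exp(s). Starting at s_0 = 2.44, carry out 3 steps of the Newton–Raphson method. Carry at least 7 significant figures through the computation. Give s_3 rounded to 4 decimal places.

2.9602

s_0 = 2.440000: f = -7.826959, f' = 11.473041 → s_1 = 2.440000 - (-7.826959)/(11.473041) = 3.122204
s_1 = 3.122204: f = 3.396357, f' = 22.696357 → s_2 = 3.122204 - (3.396357)/(22.696357) = 2.972561
s_2 = 2.972561: f = 0.241906, f' = 19.541906 → s_3 = 2.972561 - (0.241906)/(19.541906) = 2.960182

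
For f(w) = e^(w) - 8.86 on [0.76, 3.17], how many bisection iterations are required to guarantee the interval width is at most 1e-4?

15

Initial width b − a = 3.17 − 0.76 = 2.410000.
After n steps the width is (b−a)/2^n; need (b−a)/2^n ≤ 1e-4.
So n ≥ log₂(2.410000/1e-4) = log₂(24100.0000) ≈ 14.5567.
Hence n = 15.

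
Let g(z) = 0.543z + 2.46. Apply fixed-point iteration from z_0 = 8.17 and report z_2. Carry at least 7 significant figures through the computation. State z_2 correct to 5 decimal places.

6.20470

z_1 = g(8.170000) = 6.896310
z_2 = g(6.896310) = 6.204696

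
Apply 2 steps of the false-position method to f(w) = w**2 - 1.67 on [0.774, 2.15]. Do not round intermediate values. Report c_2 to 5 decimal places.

f(0.774000) = -1.070924, f(2.150000) = 2.952500
step 1: c = 1.140253, f(c) = -0.369823 < 0 → new bracket [1.140253, 2.150000]
step 2: c = 1.252653, f(c) = -0.100861 < 0 → new bracket [1.252653, 2.150000]

1.25265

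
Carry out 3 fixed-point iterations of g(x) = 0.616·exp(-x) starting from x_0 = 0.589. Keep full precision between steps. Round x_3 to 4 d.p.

x_1 = g(0.589000) = 0.341807
x_2 = g(0.341807) = 0.437659
x_3 = g(0.437659) = 0.397656

0.3977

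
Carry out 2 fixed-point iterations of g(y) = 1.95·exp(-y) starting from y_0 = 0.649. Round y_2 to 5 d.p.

y_1 = g(0.649000) = 1.019008
y_2 = g(1.019008) = 0.703858

0.70386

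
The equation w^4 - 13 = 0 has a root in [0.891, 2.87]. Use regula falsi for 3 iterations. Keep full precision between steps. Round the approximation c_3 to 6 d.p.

False-position update: c = (a·f(b) − b·f(a))/(f(b) − f(a)); replace the endpoint whose sign matches f(c).
f(0.891000) = -12.369753, f(2.870000) = 54.846522
step 1: c = 1.255194, f(c) = -10.517765 < 0 → new bracket [1.255194, 2.870000]
step 2: c = 1.515032, f(c) = -7.731496 < 0 → new bracket [1.515032, 2.870000]
step 3: c = 1.682438, f(c) = -4.987718 < 0 → new bracket [1.682438, 2.870000]

1.682438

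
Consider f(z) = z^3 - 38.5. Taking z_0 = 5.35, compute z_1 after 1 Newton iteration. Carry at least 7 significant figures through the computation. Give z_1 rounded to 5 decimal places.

Newton update: z ← z − f(z)/f'(z).
f'(z) = 3z^2
z_0 = 5.350000: f = 114.630375, f' = 85.867500 → z_1 = 5.350000 - (114.630375)/(85.867500) = 4.015032

4.01503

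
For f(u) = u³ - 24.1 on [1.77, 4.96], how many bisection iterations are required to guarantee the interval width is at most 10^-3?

Initial width b − a = 4.96 − 1.77 = 3.190000.
After n steps the width is (b−a)/2^n; need (b−a)/2^n ≤ 10^-3.
So n ≥ log₂(3.190000/10^-3) = log₂(3190.0000) ≈ 11.6393.
Hence n = 12.

12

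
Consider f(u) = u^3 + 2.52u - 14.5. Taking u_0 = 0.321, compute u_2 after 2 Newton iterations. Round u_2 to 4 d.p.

3.5037

Newton update: u ← u − f(u)/f'(u).
f'(u) = 3u^2 + 2.52
u_0 = 0.321000: f = -13.658004, f' = 2.829123 → u_1 = 0.321000 - (-13.658004)/(2.829123) = 5.148646
u_1 = 5.148646: f = 134.957742, f' = 82.045661 → u_2 = 5.148646 - (134.957742)/(82.045661) = 3.503736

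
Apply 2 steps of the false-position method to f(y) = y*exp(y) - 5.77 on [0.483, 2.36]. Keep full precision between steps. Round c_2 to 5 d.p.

f(0.483000) = -4.987091, f(2.360000) = 19.224645
step 1: c = 0.869621, f(c) = -3.695078 < 0 → new bracket [0.869621, 2.360000]
step 2: c = 1.109897, f(c) = -2.402519 < 0 → new bracket [1.109897, 2.360000]

1.10990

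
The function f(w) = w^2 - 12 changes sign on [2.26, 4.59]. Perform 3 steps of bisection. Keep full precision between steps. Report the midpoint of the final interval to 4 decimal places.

f(2.260000) = -6.892400, f(4.590000) = 9.068100 (opposite signs)
step 1: m = 3.425000, f(m) = -0.269375 < 0 → root in [3.425000, 4.590000]
step 2: m = 4.007500, f(m) = 4.060056 > 0 → root in [3.425000, 4.007500]
step 3: m = 3.716250, f(m) = 1.810514 > 0 → root in [3.425000, 3.716250]
Midpoint of [3.425000, 3.716250] = 3.570625

3.5706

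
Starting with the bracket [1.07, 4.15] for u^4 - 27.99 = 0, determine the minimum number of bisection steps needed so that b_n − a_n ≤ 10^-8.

29

Initial width b − a = 4.15 − 1.07 = 3.080000.
After n steps the width is (b−a)/2^n; need (b−a)/2^n ≤ 10^-8.
So n ≥ log₂(3.080000/10^-8) = log₂(308000000.0000) ≈ 28.1984.
Hence n = 29.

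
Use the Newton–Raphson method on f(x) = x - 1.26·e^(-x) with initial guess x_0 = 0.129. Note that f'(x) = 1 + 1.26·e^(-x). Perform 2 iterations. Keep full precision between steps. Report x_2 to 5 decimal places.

x_0 = 0.129000: f = -0.978507, f' = 2.107507 → x_1 = 0.129000 - (-0.978507)/(2.107507) = 0.593296
x_1 = 0.593296: f = -0.102858, f' = 1.696154 → x_2 = 0.593296 - (-0.102858)/(1.696154) = 0.653938

0.65394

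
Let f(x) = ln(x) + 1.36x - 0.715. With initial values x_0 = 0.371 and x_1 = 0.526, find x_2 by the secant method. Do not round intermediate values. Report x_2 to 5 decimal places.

Secant update: x_(k+1) = x_k − f(x_k)·(x_k − x_(k-1))/(f(x_k) − f(x_(k-1))).
f(x_0) = -1.201993, f(x_1) = -0.642094
x_2 = 0.526000 - (-0.642094)·(0.526000 - 0.371000)/(-0.642094 - (-1.201993)) = 0.703754; f(x_2) = -0.109220

0.70375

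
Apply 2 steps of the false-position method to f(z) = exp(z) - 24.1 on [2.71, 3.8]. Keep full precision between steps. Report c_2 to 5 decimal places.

3.14296

f(2.710000) = -9.070724, f(3.800000) = 20.601184
step 1: c = 3.043214, f(c) = -3.127463 < 0 → new bracket [3.043214, 3.800000]
step 2: c = 3.142959, f(c) = -0.927665 < 0 → new bracket [3.142959, 3.800000]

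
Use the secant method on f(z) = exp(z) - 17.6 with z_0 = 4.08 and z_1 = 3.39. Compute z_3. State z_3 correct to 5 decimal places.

f(z_0) = 41.545470, f(z_1) = 12.065952
z_2 = 3.390000 - (12.065952)·(3.390000 - 4.080000)/(12.065952 - (41.545470)) = 3.107583; f(z_2) = 4.766926
z_3 = 3.107583 - (4.766926)·(3.107583 - 3.390000)/(4.766926 - (12.065952)) = 2.923140; f(z_3) = 0.999592

2.92314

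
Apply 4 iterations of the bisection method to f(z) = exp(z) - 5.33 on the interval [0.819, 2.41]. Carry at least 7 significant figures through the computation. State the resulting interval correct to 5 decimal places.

f(0.819000) = -3.061770, f(2.410000) = 5.803961 (opposite signs)
step 1: m = 1.614500, f(m) = -0.304625 < 0 → root in [1.614500, 2.410000]
step 2: m = 2.012250, f(m) = 2.150129 > 0 → root in [1.614500, 2.012250]
step 3: m = 1.813375, f(m) = 0.801105 > 0 → root in [1.614500, 1.813375]
step 4: m = 1.713938, f(m) = 0.220775 > 0 → root in [1.614500, 1.713938]

[1.61450, 1.71394]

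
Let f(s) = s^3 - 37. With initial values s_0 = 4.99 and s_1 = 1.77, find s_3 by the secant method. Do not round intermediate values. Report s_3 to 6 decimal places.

3.916001

f(s_0) = 87.251499, f(s_1) = -31.454767
s_2 = 1.770000 - (-31.454767)·(1.770000 - 4.990000)/(-31.454767 - (87.251499)) = 2.623235; f(s_2) = -18.948569
s_3 = 2.623235 - (-18.948569)·(2.623235 - 1.770000)/(-18.948569 - (-31.454767)) = 3.916001; f(s_3) = 23.052116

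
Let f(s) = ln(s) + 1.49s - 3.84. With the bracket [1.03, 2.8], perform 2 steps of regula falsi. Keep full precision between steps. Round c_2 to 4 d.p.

2.0889

f(1.030000) = -2.275741, f(2.800000) = 1.361619
step 1: c = 2.137413, f(c) = 0.104342 > 0 → new bracket [1.030000, 2.137413]
step 2: c = 2.088865, f(c) = 0.009029 > 0 → new bracket [1.030000, 2.088865]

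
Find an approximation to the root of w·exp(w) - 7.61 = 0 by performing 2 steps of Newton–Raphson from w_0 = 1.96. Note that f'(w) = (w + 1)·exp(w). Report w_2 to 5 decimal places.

1.57991

Newton update: w ← w − f(w)/f'(w).
w_0 = 1.960000: f = 6.304681, f' = 21.014008 → w_1 = 1.960000 - (6.304681)/(21.014008) = 1.659977
w_1 = 1.659977: f = 1.120137, f' = 13.989328 → w_2 = 1.659977 - (1.120137)/(13.989328) = 1.579906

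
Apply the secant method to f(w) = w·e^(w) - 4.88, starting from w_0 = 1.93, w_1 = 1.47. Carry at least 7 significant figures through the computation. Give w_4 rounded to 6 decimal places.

f(w_0) = 8.416755, f(w_1) = 1.513376
w_2 = 1.470000 - (1.513376)·(1.470000 - 1.930000)/(1.513376 - (8.416755)) = 1.369158; f(w_2) = 0.503579
w_3 = 1.369158 - (0.503579)·(1.369158 - 1.470000)/(0.503579 - (1.513376)) = 1.318868; f(w_3) = 0.051495
w_4 = 1.318868 - (0.051495)·(1.318868 - 1.369158)/(0.051495 - (0.503579)) = 1.313140; f(w_4) = 0.002030

1.313140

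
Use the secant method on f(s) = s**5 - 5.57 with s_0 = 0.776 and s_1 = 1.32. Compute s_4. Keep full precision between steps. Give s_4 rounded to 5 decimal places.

Secant update: s_(k+1) = s_k − f(s_k)·(s_k − s_(k-1))/(f(s_k) − f(s_(k-1))).
f(s_0) = -5.288610, f(s_1) = -1.562536
s_2 = 1.320000 - (-1.562536)·(1.320000 - 0.776000)/(-1.562536 - (-5.288610)) = 1.548127; f(s_2) = 3.322695
s_3 = 1.548127 - (3.322695)·(1.548127 - 1.320000)/(3.322695 - (-1.562536)) = 1.392966; f(s_3) = -0.325513
s_4 = 1.392966 - (-0.325513)·(1.392966 - 1.548127)/(-0.325513 - (3.322695)) = 1.406811; f(s_4) = -0.059663

1.40681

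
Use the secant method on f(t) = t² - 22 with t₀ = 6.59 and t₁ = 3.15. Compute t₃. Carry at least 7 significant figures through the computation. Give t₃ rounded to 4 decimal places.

4.7518

f(t_0) = 21.428100, f(t_1) = -12.077500
t_2 = 3.150000 - (-12.077500)·(3.150000 - 6.590000)/(-12.077500 - (21.428100)) = 4.389990; f(t_2) = -2.727990
t_3 = 4.389990 - (-2.727990)·(4.389990 - 3.150000)/(-2.727990 - (-12.077500)) = 4.751793; f(t_3) = 0.579533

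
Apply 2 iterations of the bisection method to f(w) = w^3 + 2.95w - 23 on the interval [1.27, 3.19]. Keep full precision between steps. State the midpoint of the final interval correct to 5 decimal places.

f(1.270000) = -17.205117, f(3.190000) = 18.872259 (opposite signs)
step 1: m = 2.230000, f(m) = -5.331933 < 0 → root in [2.230000, 3.190000]
step 2: m = 2.710000, f(m) = 4.897011 > 0 → root in [2.230000, 2.710000]
Midpoint of [2.230000, 2.710000] = 2.470000

2.47000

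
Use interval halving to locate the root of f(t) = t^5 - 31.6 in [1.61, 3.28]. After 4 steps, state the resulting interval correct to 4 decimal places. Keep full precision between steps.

[1.9231, 2.0275]

f(1.610000) = -20.782438, f(3.280000) = 348.037599 (opposite signs)
step 1: m = 2.445000, f(m) = 55.776434 > 0 → root in [1.610000, 2.445000]
step 2: m = 2.027500, f(m) = 2.661338 > 0 → root in [1.610000, 2.027500]
step 3: m = 1.818750, f(m) = -11.699452 < 0 → root in [1.818750, 2.027500]
step 4: m = 1.923125, f(m) = -5.295045 < 0 → root in [1.923125, 2.027500]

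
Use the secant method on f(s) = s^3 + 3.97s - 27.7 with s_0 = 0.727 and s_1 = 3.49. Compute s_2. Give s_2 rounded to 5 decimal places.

1.99832

f(s_0) = -24.429569, f(s_1) = 28.663849
s_2 = 3.490000 - (28.663849)·(3.490000 - 0.727000)/(28.663849 - (-24.429569)) = 1.998323; f(s_2) = -11.786760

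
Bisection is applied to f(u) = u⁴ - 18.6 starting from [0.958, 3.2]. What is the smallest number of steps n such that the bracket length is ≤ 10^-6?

22

Initial width b − a = 3.2 − 0.958 = 2.242000.
After n steps the width is (b−a)/2^n; need (b−a)/2^n ≤ 10^-6.
So n ≥ log₂(2.242000/10^-6) = log₂(2242000.0000) ≈ 21.0964.
Hence n = 22.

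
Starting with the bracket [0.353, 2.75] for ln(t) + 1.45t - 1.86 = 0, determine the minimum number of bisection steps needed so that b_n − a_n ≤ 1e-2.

8

Initial width b − a = 2.75 − 0.353 = 2.397000.
After n steps the width is (b−a)/2^n; need (b−a)/2^n ≤ 1e-2.
So n ≥ log₂(2.397000/1e-2) = log₂(239.7000) ≈ 7.9051.
Hence n = 8.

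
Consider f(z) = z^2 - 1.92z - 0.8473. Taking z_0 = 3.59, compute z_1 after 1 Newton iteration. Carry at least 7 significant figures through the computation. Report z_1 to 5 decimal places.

Newton update: z ← z − f(z)/f'(z).
f'(z) = 2z - 1.92
z_0 = 3.590000: f = 5.148000, f' = 5.260000 → z_1 = 3.590000 - (5.148000)/(5.260000) = 2.611293

2.61129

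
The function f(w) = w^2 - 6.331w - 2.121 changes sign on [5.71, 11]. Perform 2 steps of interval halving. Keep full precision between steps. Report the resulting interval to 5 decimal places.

f(5.710000) = -5.666910, f(11.000000) = 49.238000 (opposite signs)
step 1: m = 8.355000, f(m) = 14.789520 > 0 → root in [5.710000, 8.355000]
step 2: m = 7.032500, f(m) = 2.812299 > 0 → root in [5.710000, 7.032500]

[5.71000, 7.03250]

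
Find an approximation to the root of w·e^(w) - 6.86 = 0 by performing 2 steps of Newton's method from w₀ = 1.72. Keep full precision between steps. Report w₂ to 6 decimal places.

f'(w) = (w + 1)·e^(w)
w_0 = 1.720000: f = 2.745389, f' = 15.189917 → w_1 = 1.720000 - (2.745389)/(15.189917) = 1.539262
w_1 = 1.539262: f = 0.314735, f' = 11.835886 → w_2 = 1.539262 - (0.314735)/(11.835886) = 1.512671

1.512671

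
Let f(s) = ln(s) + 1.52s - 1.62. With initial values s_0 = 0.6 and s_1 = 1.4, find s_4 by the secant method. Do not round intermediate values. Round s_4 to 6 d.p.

f(s_0) = -1.218826, f(s_1) = 0.844472
s_2 = 1.400000 - (0.844472)·(1.400000 - 0.600000)/(0.844472 - (-1.218826)) = 1.072574; f(s_2) = 0.080373
s_3 = 1.072574 - (0.080373)·(1.072574 - 1.400000)/(0.080373 - (0.844472)) = 1.038133; f(s_3) = -0.004614
s_4 = 1.038133 - (-0.004614)·(1.038133 - 1.072574)/(-0.004614 - (0.080373)) = 1.040003; f(s_4) = 0.000028

1.040003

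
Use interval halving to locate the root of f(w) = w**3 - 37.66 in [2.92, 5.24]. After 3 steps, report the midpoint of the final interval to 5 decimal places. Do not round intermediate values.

3.35500

f(2.920000) = -12.762912, f(5.240000) = 106.217824 (opposite signs)
step 1: m = 4.080000, f(m) = 30.257312 > 0 → root in [2.920000, 4.080000]
step 2: m = 3.500000, f(m) = 5.215000 > 0 → root in [2.920000, 3.500000]
step 3: m = 3.210000, f(m) = -4.583839 < 0 → root in [3.210000, 3.500000]
Midpoint of [3.210000, 3.500000] = 3.355000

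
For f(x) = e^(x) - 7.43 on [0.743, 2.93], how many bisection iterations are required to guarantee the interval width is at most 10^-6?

Initial width b − a = 2.93 − 0.743 = 2.187000.
After n steps the width is (b−a)/2^n; need (b−a)/2^n ≤ 10^-6.
So n ≥ log₂(2.187000/10^-6) = log₂(2187000.0000) ≈ 21.0605.
Hence n = 22.

22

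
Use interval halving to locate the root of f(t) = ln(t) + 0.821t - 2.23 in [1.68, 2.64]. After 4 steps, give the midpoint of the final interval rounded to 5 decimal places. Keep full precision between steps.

f(1.680000) = -0.331926, f(2.640000) = 0.908219 (opposite signs)
step 1: m = 2.160000, f(m) = 0.313468 > 0 → root in [1.680000, 2.160000]
step 2: m = 1.920000, f(m) = -0.001355 < 0 → root in [1.920000, 2.160000]
step 3: m = 2.040000, f(m) = 0.157790 > 0 → root in [1.920000, 2.040000]
step 4: m = 1.980000, f(m) = 0.078677 > 0 → root in [1.920000, 1.980000]
Midpoint of [1.920000, 1.980000] = 1.950000

1.95000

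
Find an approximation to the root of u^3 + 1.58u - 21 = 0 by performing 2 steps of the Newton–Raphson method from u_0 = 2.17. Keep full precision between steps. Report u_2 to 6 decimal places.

f'(u) = 3u^2 + 1.58
u_0 = 2.170000: f = -7.353087, f' = 15.706700 → u_1 = 2.170000 - (-7.353087)/(15.706700) = 2.638150
u_1 = 2.638150: f = 1.529360, f' = 22.459502 → u_2 = 2.638150 - (1.529360)/(22.459502) = 2.570056

2.570056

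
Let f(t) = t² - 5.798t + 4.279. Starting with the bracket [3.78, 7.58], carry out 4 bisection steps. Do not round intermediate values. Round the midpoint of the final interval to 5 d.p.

f(3.780000) = -3.349040, f(7.580000) = 17.786560 (opposite signs)
step 1: m = 5.680000, f(m) = 3.608760 > 0 → root in [3.780000, 5.680000]
step 2: m = 4.730000, f(m) = -0.772640 < 0 → root in [4.730000, 5.680000]
step 3: m = 5.205000, f(m) = 1.192435 > 0 → root in [4.730000, 5.205000]
step 4: m = 4.967500, f(m) = 0.153491 > 0 → root in [4.730000, 4.967500]
Midpoint of [4.730000, 4.967500] = 4.848750

4.84875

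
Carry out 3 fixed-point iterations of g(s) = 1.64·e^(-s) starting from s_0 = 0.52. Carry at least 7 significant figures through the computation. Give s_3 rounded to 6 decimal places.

s_1 = g(0.520000) = 0.975014
s_2 = g(0.975014) = 0.618587
s_3 = g(0.618587) = 0.883476

0.883476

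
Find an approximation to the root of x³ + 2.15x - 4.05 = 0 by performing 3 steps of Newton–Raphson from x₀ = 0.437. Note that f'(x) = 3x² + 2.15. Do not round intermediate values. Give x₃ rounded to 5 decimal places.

x_0 = 0.437000: f = -3.026997, f' = 2.722907 → x_1 = 0.437000 - (-3.026997)/(2.722907) = 1.548678
x_1 = 1.548678: f = 2.994015, f' = 9.345213 → x_2 = 1.548678 - (2.994015)/(9.345213) = 1.228299
x_2 = 1.228299: f = 0.443998, f' = 6.676153 → x_3 = 1.228299 - (0.443998)/(6.676153) = 1.161794

1.16179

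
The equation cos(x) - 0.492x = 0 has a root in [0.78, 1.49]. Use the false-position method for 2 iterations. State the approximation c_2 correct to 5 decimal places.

f(0.780000) = 0.327154, f(1.490000) = -0.652372
step 1: c = 1.017134, f(c) = 0.025376 > 0 → new bracket [1.017134, 1.490000]
step 2: c = 1.034839, f(c) = 0.001524 > 0 → new bracket [1.034839, 1.490000]

1.03484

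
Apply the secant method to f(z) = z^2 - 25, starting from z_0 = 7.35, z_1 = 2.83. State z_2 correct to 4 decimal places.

4.4991

f(z_0) = 29.022500, f(z_1) = -16.991100
z_2 = 2.830000 - (-16.991100)·(2.830000 - 7.350000)/(-16.991100 - (29.022500)) = 4.499067; f(z_2) = -4.758398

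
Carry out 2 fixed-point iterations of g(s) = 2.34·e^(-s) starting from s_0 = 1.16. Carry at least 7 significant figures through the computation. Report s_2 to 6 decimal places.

s_1 = g(1.160000) = 0.733558
s_2 = g(0.733558) = 1.123662

1.123662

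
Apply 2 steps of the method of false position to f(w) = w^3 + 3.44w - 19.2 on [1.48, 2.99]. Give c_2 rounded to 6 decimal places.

f(1.480000) = -10.867008, f(2.990000) = 17.816499
step 1: c = 2.052077, f(c) = -3.499514 < 0 → new bracket [2.052077, 2.990000]
step 2: c = 2.206059, f(c) = -0.874941 < 0 → new bracket [2.206059, 2.990000]

2.206059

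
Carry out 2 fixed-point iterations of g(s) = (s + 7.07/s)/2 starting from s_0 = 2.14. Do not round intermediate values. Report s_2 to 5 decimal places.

s_1 = g(2.140000) = 2.721869
s_2 = g(2.721869) = 2.659674

2.65967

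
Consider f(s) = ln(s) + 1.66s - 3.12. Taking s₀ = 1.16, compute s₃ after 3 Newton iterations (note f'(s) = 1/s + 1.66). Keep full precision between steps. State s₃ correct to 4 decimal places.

s_0 = 1.160000: f = -1.045980, f' = 2.522069 → s_1 = 1.160000 - (-1.045980)/(2.522069) = 1.574731
s_1 = 1.574731: f = -0.051862, f' = 2.295029 → s_2 = 1.574731 - (-0.051862)/(2.295029) = 1.597329
s_2 = 1.597329: f = -0.000102, f' = 2.286045 → s_3 = 1.597329 - (-0.000102)/(2.286045) = 1.597373

1.5974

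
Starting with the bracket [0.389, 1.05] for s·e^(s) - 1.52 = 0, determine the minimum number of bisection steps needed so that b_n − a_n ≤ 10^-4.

13

Initial width b − a = 1.05 − 0.389 = 0.661000.
After n steps the width is (b−a)/2^n; need (b−a)/2^n ≤ 10^-4.
So n ≥ log₂(0.661000/10^-4) = log₂(6610.0000) ≈ 12.6904.
Hence n = 13.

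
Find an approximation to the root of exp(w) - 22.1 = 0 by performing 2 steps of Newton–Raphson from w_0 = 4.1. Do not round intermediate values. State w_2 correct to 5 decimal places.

3.15652

f'(w) = exp(w)
w_0 = 4.100000: f = 38.240288, f' = 60.340288 → w_1 = 4.100000 - (38.240288)/(60.340288) = 3.466256
w_1 = 3.466256: f = 9.916651, f' = 32.016651 → w_2 = 3.466256 - (9.916651)/(32.016651) = 3.156522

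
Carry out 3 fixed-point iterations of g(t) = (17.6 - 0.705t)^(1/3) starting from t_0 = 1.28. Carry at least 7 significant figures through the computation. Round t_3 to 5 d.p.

2.51094

t_1 = g(1.280000) = 2.555944
t_2 = g(2.555944) = 2.509196
t_3 = g(2.509196) = 2.510940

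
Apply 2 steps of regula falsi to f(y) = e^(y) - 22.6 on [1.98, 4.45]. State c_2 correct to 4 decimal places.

2.7556

f(1.980000) = -15.357257, f(4.450000) = 63.026944
step 1: c = 2.463929, f(c) = -10.849104 < 0 → new bracket [2.463929, 4.450000]
step 2: c = 2.755595, f(c) = -6.869605 < 0 → new bracket [2.755595, 4.450000]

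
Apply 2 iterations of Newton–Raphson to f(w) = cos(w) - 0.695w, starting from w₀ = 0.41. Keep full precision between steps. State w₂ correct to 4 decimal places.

0.8989

f'(w) = -sin(w) - 0.695
w_0 = 0.410000: f = 0.632171, f' = -1.093609 → w_1 = 0.410000 - (0.632171)/(-1.093609) = 0.988059
w_1 = 0.988059: f = -0.136390, f' = -1.529959 → w_2 = 0.988059 - (-0.136390)/(-1.529959) = 0.898913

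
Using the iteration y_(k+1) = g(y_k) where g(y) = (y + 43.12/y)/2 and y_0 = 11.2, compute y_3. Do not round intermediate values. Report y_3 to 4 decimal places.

6.5669

y_1 = g(11.200000) = 7.525000
y_2 = g(7.525000) = 6.627616
y_3 = g(6.627616) = 6.566863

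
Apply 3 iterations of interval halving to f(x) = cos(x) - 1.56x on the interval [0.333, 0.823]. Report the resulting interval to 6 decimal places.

f(0.333000) = 0.425586, f(0.823000) = -0.603855 (opposite signs)
step 1: m = 0.578000, f(m) = -0.064123 < 0 → root in [0.333000, 0.578000]
step 2: m = 0.455500, f(m) = 0.187461 > 0 → root in [0.455500, 0.578000]
step 3: m = 0.516750, f(m) = 0.063299 > 0 → root in [0.516750, 0.578000]

[0.516750, 0.578000]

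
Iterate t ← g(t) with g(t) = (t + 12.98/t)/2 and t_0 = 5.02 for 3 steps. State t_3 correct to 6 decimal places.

t_1 = g(5.020000) = 3.802829
t_2 = g(3.802829) = 3.608039
t_3 = g(3.608039) = 3.602781

3.602781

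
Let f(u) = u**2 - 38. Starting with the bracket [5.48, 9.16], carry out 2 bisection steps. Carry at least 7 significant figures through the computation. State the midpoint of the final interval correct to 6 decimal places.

f(5.480000) = -7.969600, f(9.160000) = 45.905600 (opposite signs)
step 1: m = 7.320000, f(m) = 15.582400 > 0 → root in [5.480000, 7.320000]
step 2: m = 6.400000, f(m) = 2.960000 > 0 → root in [5.480000, 6.400000]
Midpoint of [5.480000, 6.400000] = 5.940000

5.940000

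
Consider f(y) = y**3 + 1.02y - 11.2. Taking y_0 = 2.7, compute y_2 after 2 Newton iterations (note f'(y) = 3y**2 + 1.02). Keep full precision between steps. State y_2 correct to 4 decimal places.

y_0 = 2.700000: f = 11.237000, f' = 22.890000 → y_1 = 2.700000 - (11.237000)/(22.890000) = 2.209087
y_1 = 2.209087: f = 1.833757, f' = 15.660195 → y_2 = 2.209087 - (1.833757)/(15.660195) = 2.091990

2.0920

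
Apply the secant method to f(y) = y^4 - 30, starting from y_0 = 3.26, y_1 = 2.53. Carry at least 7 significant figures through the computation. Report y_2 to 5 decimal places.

f(y_0) = 82.945882, f(y_1) = 10.971521
y_2 = 2.530000 - (10.971521)·(2.530000 - 3.260000)/(10.971521 - (82.945882)) = 2.418721; f(y_2) = 4.224991

2.41872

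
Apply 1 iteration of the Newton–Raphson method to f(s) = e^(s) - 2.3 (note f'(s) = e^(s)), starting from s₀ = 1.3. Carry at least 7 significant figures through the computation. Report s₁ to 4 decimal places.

s_0 = 1.300000: f = 1.369297, f' = 3.669297 → s_1 = 1.300000 - (1.369297)/(3.669297) = 0.926823

0.9268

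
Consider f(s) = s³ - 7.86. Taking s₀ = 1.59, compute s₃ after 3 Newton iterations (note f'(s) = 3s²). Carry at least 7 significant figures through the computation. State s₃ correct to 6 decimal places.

Newton update: s ← s − f(s)/f'(s).
s_0 = 1.590000: f = -3.840321, f' = 7.584300 → s_1 = 1.590000 - (-3.840321)/(7.584300) = 2.096351
s_1 = 2.096351: f = 1.352813, f' = 13.184068 → s_2 = 2.096351 - (1.352813)/(13.184068) = 1.993742
s_2 = 1.993742: f = 0.065136, f' = 11.925018 → s_3 = 1.993742 - (0.065136)/(11.925018) = 1.988280

1.988280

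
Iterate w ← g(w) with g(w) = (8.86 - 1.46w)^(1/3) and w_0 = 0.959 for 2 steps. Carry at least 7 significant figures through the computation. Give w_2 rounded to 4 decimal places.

1.8179

w_1 = g(0.959000) = 1.953936
w_2 = g(1.953936) = 1.817853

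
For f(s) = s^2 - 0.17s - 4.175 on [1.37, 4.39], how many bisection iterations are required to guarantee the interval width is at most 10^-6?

22

Initial width b − a = 4.39 − 1.37 = 3.020000.
After n steps the width is (b−a)/2^n; need (b−a)/2^n ≤ 10^-6.
So n ≥ log₂(3.020000/10^-6) = log₂(3020000.0000) ≈ 21.5261.
Hence n = 22.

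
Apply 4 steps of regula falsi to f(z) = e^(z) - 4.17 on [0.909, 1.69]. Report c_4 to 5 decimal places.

False-position update: c = (a·f(b) − b·f(a))/(f(b) − f(a)); replace the endpoint whose sign matches f(c).
f(0.909000) = -1.688161, f(1.690000) = 1.249481
step 1: c = 1.357814, f(c) = -0.282316 < 0 → new bracket [1.357814, 1.690000]
step 2: c = 1.419037, f(c) = -0.036862 < 0 → new bracket [1.419037, 1.690000]
step 3: c = 1.426802, f(c) = -0.004644 < 0 → new bracket [1.426802, 1.690000]
step 4: c = 1.427776, f(c) = -0.000582 < 0 → new bracket [1.427776, 1.690000]

1.42778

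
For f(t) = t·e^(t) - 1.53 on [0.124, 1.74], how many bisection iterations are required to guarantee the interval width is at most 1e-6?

Initial width b − a = 1.74 − 0.124 = 1.616000.
After n steps the width is (b−a)/2^n; need (b−a)/2^n ≤ 1e-6.
So n ≥ log₂(1.616000/1e-6) = log₂(1616000.0000) ≈ 20.6240.
Hence n = 21.

21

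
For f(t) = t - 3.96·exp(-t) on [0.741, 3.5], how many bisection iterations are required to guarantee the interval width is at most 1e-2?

9

Initial width b − a = 3.5 − 0.741 = 2.759000.
After n steps the width is (b−a)/2^n; need (b−a)/2^n ≤ 1e-2.
So n ≥ log₂(2.759000/1e-2) = log₂(275.9000) ≈ 8.1080.
Hence n = 9.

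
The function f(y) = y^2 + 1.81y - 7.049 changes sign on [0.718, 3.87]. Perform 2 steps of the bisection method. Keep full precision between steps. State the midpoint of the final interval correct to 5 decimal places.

1.90000

f(0.718000) = -5.233896, f(3.870000) = 14.932600 (opposite signs)
step 1: m = 2.294000, f(m) = 2.365576 > 0 → root in [0.718000, 2.294000]
step 2: m = 1.506000, f(m) = -2.055104 < 0 → root in [1.506000, 2.294000]
Midpoint of [1.506000, 2.294000] = 1.900000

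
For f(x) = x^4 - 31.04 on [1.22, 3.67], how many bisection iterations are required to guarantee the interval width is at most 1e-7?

Initial width b − a = 3.67 − 1.22 = 2.450000.
After n steps the width is (b−a)/2^n; need (b−a)/2^n ≤ 1e-7.
So n ≥ log₂(2.450000/1e-7) = log₂(24500000.0000) ≈ 24.5463.
Hence n = 25.

25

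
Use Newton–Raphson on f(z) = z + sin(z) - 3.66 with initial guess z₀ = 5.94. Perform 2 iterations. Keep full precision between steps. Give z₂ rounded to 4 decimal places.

4.6903

f'(z) = 1 + cos(z)
z_0 = 5.940000: f = 1.943512, f' = 1.941688 → z_1 = 5.940000 - (1.943512)/(1.941688) = 4.939061
z_1 = 4.939061: f = 0.304641, f' = 1.224736 → z_2 = 4.939061 - (0.304641)/(1.224736) = 4.690321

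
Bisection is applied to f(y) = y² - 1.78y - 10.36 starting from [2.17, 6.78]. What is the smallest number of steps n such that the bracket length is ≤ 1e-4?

16

Initial width b − a = 6.78 − 2.17 = 4.610000.
After n steps the width is (b−a)/2^n; need (b−a)/2^n ≤ 1e-4.
So n ≥ log₂(4.610000/1e-4) = log₂(46100.0000) ≈ 15.4925.
Hence n = 16.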